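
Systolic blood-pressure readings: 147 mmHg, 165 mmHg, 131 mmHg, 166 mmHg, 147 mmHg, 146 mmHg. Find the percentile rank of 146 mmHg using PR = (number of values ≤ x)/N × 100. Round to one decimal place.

33.3

N = 6.
Strictly below 146: 1. Equal to 146: 1.
PR = 2/6 × 100 = 33.3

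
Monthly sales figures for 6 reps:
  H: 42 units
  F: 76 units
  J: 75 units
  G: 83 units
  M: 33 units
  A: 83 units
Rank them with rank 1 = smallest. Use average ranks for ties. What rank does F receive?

Sorted (ascending): 33, 42, 75, 76, 83, 83
The 2 values of 83 occupy positions 5–6 → average rank (5+6)/2 = 5.5.
F has value 76 units → rank 4.

4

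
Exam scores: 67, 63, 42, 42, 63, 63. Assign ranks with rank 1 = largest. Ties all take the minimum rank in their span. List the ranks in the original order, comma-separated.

1, 2, 5, 5, 2, 2

Sorted (descending): 67, 63, 63, 63, 42, 42
The 3 values of 63 occupy positions 2–4 → each gets rank 2.
The 2 values of 42 occupy positions 5–6 → each gets rank 5.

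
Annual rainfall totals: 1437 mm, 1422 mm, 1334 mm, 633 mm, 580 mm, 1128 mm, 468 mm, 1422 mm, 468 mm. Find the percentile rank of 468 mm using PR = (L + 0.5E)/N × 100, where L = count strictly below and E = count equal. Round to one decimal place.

11.1

N = 9.
Strictly below 468: 0. Equal to 468: 2.
PR = (0 + 0.5·2)/9 × 100 = 11.1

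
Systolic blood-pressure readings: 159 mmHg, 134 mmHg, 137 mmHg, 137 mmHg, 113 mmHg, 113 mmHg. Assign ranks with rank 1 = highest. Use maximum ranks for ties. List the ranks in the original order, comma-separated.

1, 4, 3, 3, 6, 6

Sorted (descending): 159, 137, 137, 134, 113, 113
The 2 values of 137 occupy positions 2–3 → each gets rank 3.
The 2 values of 113 occupy positions 5–6 → each gets rank 6.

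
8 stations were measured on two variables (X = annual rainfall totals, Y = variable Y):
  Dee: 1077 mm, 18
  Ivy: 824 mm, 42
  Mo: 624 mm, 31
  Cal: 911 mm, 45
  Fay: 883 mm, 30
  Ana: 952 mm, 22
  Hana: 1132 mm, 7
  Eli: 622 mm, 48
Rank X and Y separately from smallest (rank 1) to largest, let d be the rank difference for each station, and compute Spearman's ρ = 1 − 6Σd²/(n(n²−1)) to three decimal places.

-0.833

Ranks of variable 1: 7, 3, 2, 5, 4, 6, 8, 1
Ranks of variable 2: 2, 6, 5, 7, 4, 3, 1, 8
d = r₁ − r₂: 5, -3, -3, -2, 0, 3, 7, -7
d²: 25, 9, 9, 4, 0, 9, 49, 49; Σd² = 154
ρ = 1 − 6·154/(8·63) = 1 − 924/504 = -0.833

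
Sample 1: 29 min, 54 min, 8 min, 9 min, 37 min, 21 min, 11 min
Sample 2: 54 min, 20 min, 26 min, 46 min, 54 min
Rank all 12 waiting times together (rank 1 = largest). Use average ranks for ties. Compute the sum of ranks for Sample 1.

Sorted (descending): 54, 54, 54, 46, 37, 29, 26, 21, 20, 11, 9, 8
The 3 values of 54 occupy positions 1–3 → average rank 2.
Sample 1 values → pooled ranks: 29→6, 54→2, 8→12, 9→11, 37→5, 21→8, 11→10
Rank sum = 6 + 2 + 12 + 11 + 5 + 8 + 10 = 54

54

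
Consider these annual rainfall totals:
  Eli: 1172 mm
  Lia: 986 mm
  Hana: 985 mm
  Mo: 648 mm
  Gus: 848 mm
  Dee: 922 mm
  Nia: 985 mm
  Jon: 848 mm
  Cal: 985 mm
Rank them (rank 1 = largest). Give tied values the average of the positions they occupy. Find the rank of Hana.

4

Sorted (descending): 1172, 986, 985, 985, 985, 922, 848, 848, 648
The 3 values of 985 occupy positions 3–5 → average rank 4.
The 2 values of 848 occupy positions 7–8 → average rank (7+8)/2 = 7.5.
Hana has value 985 mm → rank 4.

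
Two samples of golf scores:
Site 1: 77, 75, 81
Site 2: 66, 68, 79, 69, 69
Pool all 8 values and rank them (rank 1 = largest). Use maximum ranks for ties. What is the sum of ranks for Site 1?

8

Sorted (descending): 81, 79, 77, 75, 69, 69, 68, 66
The 2 values of 69 occupy positions 5–6 → each gets rank 6.
Site 1 values → pooled ranks: 77→3, 75→4, 81→1
Rank sum = 3 + 4 + 1 = 8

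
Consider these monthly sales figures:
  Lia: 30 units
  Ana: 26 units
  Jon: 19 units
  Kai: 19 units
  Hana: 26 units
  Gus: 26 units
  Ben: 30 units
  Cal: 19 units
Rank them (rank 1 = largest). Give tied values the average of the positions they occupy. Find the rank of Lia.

1.5

Sorted (descending): 30, 30, 26, 26, 26, 19, 19, 19
The 2 values of 30 occupy positions 1–2 → average rank (1+2)/2 = 1.5.
The 3 values of 26 occupy positions 3–5 → average rank 4.
The 3 values of 19 occupy positions 6–8 → average rank 7.
Lia has value 30 units → rank 1.5.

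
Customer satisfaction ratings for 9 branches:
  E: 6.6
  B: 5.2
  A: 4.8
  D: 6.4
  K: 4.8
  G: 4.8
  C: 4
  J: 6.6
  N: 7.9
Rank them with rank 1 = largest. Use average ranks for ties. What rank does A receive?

Sorted (descending): 7.9, 6.6, 6.6, 6.4, 5.2, 4.8, 4.8, 4.8, 4
The 2 values of 6.6 occupy positions 2–3 → average rank (2+3)/2 = 2.5.
The 3 values of 4.8 occupy positions 6–8 → average rank 7.
A has value 4.8 → rank 7.

7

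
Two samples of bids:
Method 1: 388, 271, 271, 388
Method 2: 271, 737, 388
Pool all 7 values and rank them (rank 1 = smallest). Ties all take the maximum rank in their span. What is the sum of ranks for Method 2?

16

Sorted (ascending): 271, 271, 271, 388, 388, 388, 737
The 3 values of 271 occupy positions 1–3 → each gets rank 3.
The 3 values of 388 occupy positions 4–6 → each gets rank 6.
Method 2 values → pooled ranks: 271→3, 737→7, 388→6
Rank sum = 3 + 7 + 6 = 16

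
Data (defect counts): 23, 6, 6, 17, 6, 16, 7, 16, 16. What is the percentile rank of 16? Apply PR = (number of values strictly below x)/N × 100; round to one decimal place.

44.4

N = 9.
Strictly below 16: 4. Equal to 16: 3.
PR = 4/9 × 100 = 44.4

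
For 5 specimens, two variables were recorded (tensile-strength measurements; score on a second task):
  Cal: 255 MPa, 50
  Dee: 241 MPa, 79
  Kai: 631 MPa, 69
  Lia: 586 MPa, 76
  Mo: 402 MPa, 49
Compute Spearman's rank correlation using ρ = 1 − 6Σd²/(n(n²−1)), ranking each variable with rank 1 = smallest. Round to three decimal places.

-0.200

Ranks of variable 1: 2, 1, 5, 4, 3
Ranks of variable 2: 2, 5, 3, 4, 1
d = r₁ − r₂: 0, -4, 2, 0, 2
d²: 0, 16, 4, 0, 4; Σd² = 24
ρ = 1 − 6·24/(5·24) = 1 − 144/120 = -0.200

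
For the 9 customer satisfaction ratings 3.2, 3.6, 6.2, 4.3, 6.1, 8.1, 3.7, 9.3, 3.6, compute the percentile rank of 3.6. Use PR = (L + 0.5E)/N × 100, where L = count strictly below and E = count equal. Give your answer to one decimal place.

22.2

N = 9.
Strictly below 3.6: 1. Equal to 3.6: 2.
PR = (1 + 0.5·2)/9 × 100 = 22.2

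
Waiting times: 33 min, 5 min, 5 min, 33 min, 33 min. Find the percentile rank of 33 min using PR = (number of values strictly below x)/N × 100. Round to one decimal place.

40.0

N = 5.
Strictly below 33: 2. Equal to 33: 3.
PR = 2/5 × 100 = 40.0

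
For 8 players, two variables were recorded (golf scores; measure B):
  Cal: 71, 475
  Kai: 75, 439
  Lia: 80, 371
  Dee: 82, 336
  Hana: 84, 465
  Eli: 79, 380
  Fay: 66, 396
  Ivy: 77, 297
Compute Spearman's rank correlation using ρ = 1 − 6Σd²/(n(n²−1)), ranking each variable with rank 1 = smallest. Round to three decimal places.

-0.262

Ranks of variable 1: 2, 3, 6, 7, 8, 5, 1, 4
Ranks of variable 2: 8, 6, 3, 2, 7, 4, 5, 1
d = r₁ − r₂: -6, -3, 3, 5, 1, 1, -4, 3
d²: 36, 9, 9, 25, 1, 1, 16, 9; Σd² = 106
ρ = 1 − 6·106/(8·63) = 1 − 636/504 = -0.262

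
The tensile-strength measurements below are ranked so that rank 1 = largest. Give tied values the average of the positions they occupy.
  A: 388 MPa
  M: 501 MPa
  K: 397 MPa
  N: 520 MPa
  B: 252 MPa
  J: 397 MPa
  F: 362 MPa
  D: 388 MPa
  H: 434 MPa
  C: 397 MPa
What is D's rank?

7.5

Sorted (descending): 520, 501, 434, 397, 397, 397, 388, 388, 362, 252
The 3 values of 397 occupy positions 4–6 → average rank 5.
The 2 values of 388 occupy positions 7–8 → average rank (7+8)/2 = 7.5.
D has value 388 MPa → rank 7.5.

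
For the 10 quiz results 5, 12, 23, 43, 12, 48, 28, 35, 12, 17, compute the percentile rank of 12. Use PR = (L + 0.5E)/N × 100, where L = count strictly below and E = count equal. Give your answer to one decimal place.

N = 10.
Strictly below 12: 1. Equal to 12: 3.
PR = (1 + 0.5·3)/10 × 100 = 25.0

25.0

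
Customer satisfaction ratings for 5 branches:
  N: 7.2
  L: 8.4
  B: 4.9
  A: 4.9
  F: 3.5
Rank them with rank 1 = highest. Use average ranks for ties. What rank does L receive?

Sorted (descending): 8.4, 7.2, 4.9, 4.9, 3.5
The 2 values of 4.9 occupy positions 3–4 → average rank (3+4)/2 = 3.5.
L has value 8.4 → rank 1.

1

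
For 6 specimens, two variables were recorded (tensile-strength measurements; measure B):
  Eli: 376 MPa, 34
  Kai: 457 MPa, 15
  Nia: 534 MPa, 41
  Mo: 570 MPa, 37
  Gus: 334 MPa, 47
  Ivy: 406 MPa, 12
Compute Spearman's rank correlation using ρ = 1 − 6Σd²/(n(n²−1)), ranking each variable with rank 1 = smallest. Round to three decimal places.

-0.086

Ranks of variable 1: 2, 4, 5, 6, 1, 3
Ranks of variable 2: 3, 2, 5, 4, 6, 1
d = r₁ − r₂: -1, 2, 0, 2, -5, 2
d²: 1, 4, 0, 4, 25, 4; Σd² = 38
ρ = 1 − 6·38/(6·35) = 1 − 228/210 = -0.086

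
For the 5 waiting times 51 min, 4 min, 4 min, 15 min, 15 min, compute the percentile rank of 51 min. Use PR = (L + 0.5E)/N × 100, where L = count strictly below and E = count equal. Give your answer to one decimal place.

N = 5.
Strictly below 51: 4. Equal to 51: 1.
PR = (4 + 0.5·1)/5 × 100 = 90.0

90.0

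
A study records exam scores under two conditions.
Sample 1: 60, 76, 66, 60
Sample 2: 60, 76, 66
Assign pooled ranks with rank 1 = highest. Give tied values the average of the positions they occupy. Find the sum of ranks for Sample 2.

11

Sorted (descending): 76, 76, 66, 66, 60, 60, 60
The 2 values of 76 occupy positions 1–2 → average rank (1+2)/2 = 1.5.
The 2 values of 66 occupy positions 3–4 → average rank (3+4)/2 = 3.5.
The 3 values of 60 occupy positions 5–7 → average rank 6.
Sample 2 values → pooled ranks: 60→6, 76→1.5, 66→3.5
Rank sum = 6 + 1.5 + 3.5 = 11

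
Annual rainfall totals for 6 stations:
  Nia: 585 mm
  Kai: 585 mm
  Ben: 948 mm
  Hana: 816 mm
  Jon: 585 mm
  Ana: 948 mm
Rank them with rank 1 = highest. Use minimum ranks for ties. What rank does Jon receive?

Sorted (descending): 948, 948, 816, 585, 585, 585
The 2 values of 948 occupy positions 1–2 → each gets rank 1.
The 3 values of 585 occupy positions 4–6 → each gets rank 4.
Jon has value 585 mm → rank 4.

4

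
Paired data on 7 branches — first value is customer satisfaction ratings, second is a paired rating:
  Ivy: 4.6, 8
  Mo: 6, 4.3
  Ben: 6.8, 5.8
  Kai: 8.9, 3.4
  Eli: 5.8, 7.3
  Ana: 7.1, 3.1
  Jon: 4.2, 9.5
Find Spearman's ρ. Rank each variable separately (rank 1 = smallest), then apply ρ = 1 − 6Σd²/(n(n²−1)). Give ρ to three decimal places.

-0.929

Ranks of variable 1: 2, 4, 5, 7, 3, 6, 1
Ranks of variable 2: 6, 3, 4, 2, 5, 1, 7
d = r₁ − r₂: -4, 1, 1, 5, -2, 5, -6
d²: 16, 1, 1, 25, 4, 25, 36; Σd² = 108
ρ = 1 − 6·108/(7·48) = 1 − 648/336 = -0.929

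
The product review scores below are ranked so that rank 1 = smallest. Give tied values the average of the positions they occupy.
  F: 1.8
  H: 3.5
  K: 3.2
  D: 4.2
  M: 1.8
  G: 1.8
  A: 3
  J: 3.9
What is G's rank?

2

Sorted (ascending): 1.8, 1.8, 1.8, 3, 3.2, 3.5, 3.9, 4.2
The 3 values of 1.8 occupy positions 1–3 → average rank 2.
G has value 1.8 → rank 2.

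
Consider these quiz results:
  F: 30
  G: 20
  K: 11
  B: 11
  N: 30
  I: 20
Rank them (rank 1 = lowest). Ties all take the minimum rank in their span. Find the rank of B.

Sorted (ascending): 11, 11, 20, 20, 30, 30
The 2 values of 11 occupy positions 1–2 → each gets rank 1.
The 2 values of 20 occupy positions 3–4 → each gets rank 3.
The 2 values of 30 occupy positions 5–6 → each gets rank 5.
B has value 11 → rank 1.

1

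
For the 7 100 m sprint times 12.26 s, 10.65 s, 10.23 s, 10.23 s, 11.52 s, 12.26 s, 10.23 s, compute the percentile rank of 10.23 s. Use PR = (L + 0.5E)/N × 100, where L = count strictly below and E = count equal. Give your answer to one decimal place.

N = 7.
Strictly below 10.23: 0. Equal to 10.23: 3.
PR = (0 + 0.5·3)/7 × 100 = 21.4

21.4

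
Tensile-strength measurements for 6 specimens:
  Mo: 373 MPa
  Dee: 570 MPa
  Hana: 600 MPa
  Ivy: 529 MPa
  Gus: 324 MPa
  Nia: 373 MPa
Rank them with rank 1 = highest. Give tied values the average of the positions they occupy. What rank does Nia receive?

4.5

Sorted (descending): 600, 570, 529, 373, 373, 324
The 2 values of 373 occupy positions 4–5 → average rank (4+5)/2 = 4.5.
Nia has value 373 MPa → rank 4.5.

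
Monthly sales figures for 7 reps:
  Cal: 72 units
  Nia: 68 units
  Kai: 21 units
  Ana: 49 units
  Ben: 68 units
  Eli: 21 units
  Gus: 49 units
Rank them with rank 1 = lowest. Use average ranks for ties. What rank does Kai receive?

1.5

Sorted (ascending): 21, 21, 49, 49, 68, 68, 72
The 2 values of 21 occupy positions 1–2 → average rank (1+2)/2 = 1.5.
The 2 values of 49 occupy positions 3–4 → average rank (3+4)/2 = 3.5.
The 2 values of 68 occupy positions 5–6 → average rank (5+6)/2 = 5.5.
Kai has value 21 units → rank 1.5.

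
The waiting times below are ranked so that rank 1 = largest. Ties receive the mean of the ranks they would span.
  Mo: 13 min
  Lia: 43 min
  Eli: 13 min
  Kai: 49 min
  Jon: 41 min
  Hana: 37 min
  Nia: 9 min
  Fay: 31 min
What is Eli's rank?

6.5

Sorted (descending): 49, 43, 41, 37, 31, 13, 13, 9
The 2 values of 13 occupy positions 6–7 → average rank (6+7)/2 = 6.5.
Eli has value 13 min → rank 6.5.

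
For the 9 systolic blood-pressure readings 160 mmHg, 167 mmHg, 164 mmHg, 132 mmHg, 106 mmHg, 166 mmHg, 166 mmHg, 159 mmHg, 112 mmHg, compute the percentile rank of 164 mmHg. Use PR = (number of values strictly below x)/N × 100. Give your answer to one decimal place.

N = 9.
Strictly below 164: 5. Equal to 164: 1.
PR = 5/9 × 100 = 55.6

55.6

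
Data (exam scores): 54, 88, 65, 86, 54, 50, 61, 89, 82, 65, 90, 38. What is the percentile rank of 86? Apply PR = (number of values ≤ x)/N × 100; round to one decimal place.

75.0

N = 12.
Strictly below 86: 8. Equal to 86: 1.
PR = 9/12 × 100 = 75.0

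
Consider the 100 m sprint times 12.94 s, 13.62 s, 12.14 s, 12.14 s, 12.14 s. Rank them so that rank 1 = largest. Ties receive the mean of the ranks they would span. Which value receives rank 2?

Sorted (descending): 13.62, 12.94, 12.14, 12.14, 12.14
The 3 values of 12.14 occupy positions 3–5 → average rank 4.
Rank 2 → value 12.94.

12.94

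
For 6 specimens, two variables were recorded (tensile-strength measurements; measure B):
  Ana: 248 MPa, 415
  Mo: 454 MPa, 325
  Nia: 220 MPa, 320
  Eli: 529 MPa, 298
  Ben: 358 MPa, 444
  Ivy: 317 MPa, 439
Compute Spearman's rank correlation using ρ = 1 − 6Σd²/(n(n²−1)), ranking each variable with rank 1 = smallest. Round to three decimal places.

-0.200

Ranks of variable 1: 2, 5, 1, 6, 4, 3
Ranks of variable 2: 4, 3, 2, 1, 6, 5
d = r₁ − r₂: -2, 2, -1, 5, -2, -2
d²: 4, 4, 1, 25, 4, 4; Σd² = 42
ρ = 1 − 6·42/(6·35) = 1 − 252/210 = -0.200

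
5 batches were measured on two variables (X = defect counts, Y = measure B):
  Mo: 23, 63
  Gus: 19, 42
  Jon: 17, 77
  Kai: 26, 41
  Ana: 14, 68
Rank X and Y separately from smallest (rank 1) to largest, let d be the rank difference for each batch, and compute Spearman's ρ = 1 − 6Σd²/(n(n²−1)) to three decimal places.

-0.800

Ranks of variable 1: 4, 3, 2, 5, 1
Ranks of variable 2: 3, 2, 5, 1, 4
d = r₁ − r₂: 1, 1, -3, 4, -3
d²: 1, 1, 9, 16, 9; Σd² = 36
ρ = 1 − 6·36/(5·24) = 1 − 216/120 = -0.800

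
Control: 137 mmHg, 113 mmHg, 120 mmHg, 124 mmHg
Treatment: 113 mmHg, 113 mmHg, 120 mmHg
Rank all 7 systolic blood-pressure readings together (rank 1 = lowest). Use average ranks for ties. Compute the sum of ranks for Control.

Sorted (ascending): 113, 113, 113, 120, 120, 124, 137
The 3 values of 113 occupy positions 1–3 → average rank 2.
The 2 values of 120 occupy positions 4–5 → average rank (4+5)/2 = 4.5.
Control values → pooled ranks: 137→7, 113→2, 120→4.5, 124→6
Rank sum = 7 + 2 + 4.5 + 6 = 19.5

19.5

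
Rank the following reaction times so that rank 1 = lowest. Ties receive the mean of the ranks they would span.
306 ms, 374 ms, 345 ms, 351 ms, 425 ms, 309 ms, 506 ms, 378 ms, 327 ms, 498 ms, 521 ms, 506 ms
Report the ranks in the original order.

Sorted (ascending): 306, 309, 327, 345, 351, 374, 378, 425, 498, 506, 506, 521
The 2 values of 506 occupy positions 10–11 → average rank (10+11)/2 = 10.5.

1, 6, 4, 5, 8, 2, 10.5, 7, 3, 9, 12, 10.5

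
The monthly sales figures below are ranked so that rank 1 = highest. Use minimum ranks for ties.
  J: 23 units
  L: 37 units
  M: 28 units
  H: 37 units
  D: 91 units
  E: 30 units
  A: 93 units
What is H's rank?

Sorted (descending): 93, 91, 37, 37, 30, 28, 23
The 2 values of 37 occupy positions 3–4 → each gets rank 3.
H has value 37 units → rank 3.

3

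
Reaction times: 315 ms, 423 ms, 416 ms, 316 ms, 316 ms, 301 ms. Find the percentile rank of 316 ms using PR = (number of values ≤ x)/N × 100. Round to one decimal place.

N = 6.
Strictly below 316: 2. Equal to 316: 2.
PR = 4/6 × 100 = 66.7

66.7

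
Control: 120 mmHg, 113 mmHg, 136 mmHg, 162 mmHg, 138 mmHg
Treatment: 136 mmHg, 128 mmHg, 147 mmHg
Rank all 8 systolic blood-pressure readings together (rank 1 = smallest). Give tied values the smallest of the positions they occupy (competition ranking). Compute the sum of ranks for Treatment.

14

Sorted (ascending): 113, 120, 128, 136, 136, 138, 147, 162
The 2 values of 136 occupy positions 4–5 → each gets rank 4.
Treatment values → pooled ranks: 136→4, 128→3, 147→7
Rank sum = 4 + 3 + 7 = 14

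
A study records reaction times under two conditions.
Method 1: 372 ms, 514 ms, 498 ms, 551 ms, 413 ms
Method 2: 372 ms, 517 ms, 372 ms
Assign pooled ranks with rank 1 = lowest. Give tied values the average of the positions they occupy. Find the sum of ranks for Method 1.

25

Sorted (ascending): 372, 372, 372, 413, 498, 514, 517, 551
The 3 values of 372 occupy positions 1–3 → average rank 2.
Method 1 values → pooled ranks: 372→2, 514→6, 498→5, 551→8, 413→4
Rank sum = 2 + 6 + 5 + 8 + 4 = 25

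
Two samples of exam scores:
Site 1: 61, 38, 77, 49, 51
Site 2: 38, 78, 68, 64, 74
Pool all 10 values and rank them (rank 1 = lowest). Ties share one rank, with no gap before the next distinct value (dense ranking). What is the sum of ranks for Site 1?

Sorted (ascending): 38, 38, 49, 51, 61, 64, 68, 74, 77, 78
The 2 values of 38 share dense rank 1.
Remaining distinct values take the next consecutive integers.
Site 1 values → pooled ranks: 61→4, 38→1, 77→8, 49→2, 51→3
Rank sum = 4 + 1 + 8 + 2 + 3 = 18

18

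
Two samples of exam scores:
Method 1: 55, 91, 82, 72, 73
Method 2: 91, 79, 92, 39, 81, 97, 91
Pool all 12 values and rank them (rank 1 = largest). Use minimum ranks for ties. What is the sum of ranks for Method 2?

Sorted (descending): 97, 92, 91, 91, 91, 82, 81, 79, 73, 72, 55, 39
The 3 values of 91 occupy positions 3–5 → each gets rank 3.
Method 2 values → pooled ranks: 91→3, 79→8, 92→2, 39→12, 81→7, 97→1, 91→3
Rank sum = 3 + 8 + 2 + 12 + 7 + 1 + 3 = 36

36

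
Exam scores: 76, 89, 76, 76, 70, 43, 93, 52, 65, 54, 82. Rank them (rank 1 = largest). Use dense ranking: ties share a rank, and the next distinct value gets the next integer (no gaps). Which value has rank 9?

Sorted (descending): 93, 89, 82, 76, 76, 76, 70, 65, 54, 52, 43
The 3 values of 76 share dense rank 4.
Remaining distinct values take the next consecutive integers.
Rank 9 → value 43.

43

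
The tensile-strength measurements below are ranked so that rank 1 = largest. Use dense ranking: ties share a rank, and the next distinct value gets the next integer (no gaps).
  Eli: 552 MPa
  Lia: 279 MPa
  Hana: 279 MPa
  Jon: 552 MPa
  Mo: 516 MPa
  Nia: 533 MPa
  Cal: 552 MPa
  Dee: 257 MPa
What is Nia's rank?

2

Sorted (descending): 552, 552, 552, 533, 516, 279, 279, 257
The 3 values of 552 share dense rank 1.
The 2 values of 279 share dense rank 4.
Remaining distinct values take the next consecutive integers.
Nia has value 533 MPa → rank 2.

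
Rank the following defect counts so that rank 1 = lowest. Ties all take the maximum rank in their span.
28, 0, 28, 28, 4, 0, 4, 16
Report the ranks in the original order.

Sorted (ascending): 0, 0, 4, 4, 16, 28, 28, 28
The 2 values of 0 occupy positions 1–2 → each gets rank 2.
The 2 values of 4 occupy positions 3–4 → each gets rank 4.
The 3 values of 28 occupy positions 6–8 → each gets rank 8.

8, 2, 8, 8, 4, 2, 4, 5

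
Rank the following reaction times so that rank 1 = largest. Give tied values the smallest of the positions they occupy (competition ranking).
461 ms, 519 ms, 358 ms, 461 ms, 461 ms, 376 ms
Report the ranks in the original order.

Sorted (descending): 519, 461, 461, 461, 376, 358
The 3 values of 461 occupy positions 2–4 → each gets rank 2.

2, 1, 6, 2, 2, 5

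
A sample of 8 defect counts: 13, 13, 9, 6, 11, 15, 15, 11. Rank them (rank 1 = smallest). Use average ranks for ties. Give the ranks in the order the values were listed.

5.5, 5.5, 2, 1, 3.5, 7.5, 7.5, 3.5

Sorted (ascending): 6, 9, 11, 11, 13, 13, 15, 15
The 2 values of 11 occupy positions 3–4 → average rank (3+4)/2 = 3.5.
The 2 values of 13 occupy positions 5–6 → average rank (5+6)/2 = 5.5.
The 2 values of 15 occupy positions 7–8 → average rank (7+8)/2 = 7.5.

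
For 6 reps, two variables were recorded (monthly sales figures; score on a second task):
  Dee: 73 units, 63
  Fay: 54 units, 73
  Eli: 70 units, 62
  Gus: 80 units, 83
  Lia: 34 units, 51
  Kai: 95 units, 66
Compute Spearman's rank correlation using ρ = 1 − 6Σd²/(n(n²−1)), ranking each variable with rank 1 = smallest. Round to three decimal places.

Ranks of variable 1: 4, 2, 3, 5, 1, 6
Ranks of variable 2: 3, 5, 2, 6, 1, 4
d = r₁ − r₂: 1, -3, 1, -1, 0, 2
d²: 1, 9, 1, 1, 0, 4; Σd² = 16
ρ = 1 − 6·16/(6·35) = 1 − 96/210 = 0.543

0.543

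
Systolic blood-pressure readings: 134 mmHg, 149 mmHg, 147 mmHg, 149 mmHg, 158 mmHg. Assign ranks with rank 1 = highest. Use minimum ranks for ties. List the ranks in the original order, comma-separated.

5, 2, 4, 2, 1

Sorted (descending): 158, 149, 149, 147, 134
The 2 values of 149 occupy positions 2–3 → each gets rank 2.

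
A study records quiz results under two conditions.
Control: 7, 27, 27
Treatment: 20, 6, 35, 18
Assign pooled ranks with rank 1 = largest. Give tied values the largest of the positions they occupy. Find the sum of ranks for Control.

12

Sorted (descending): 35, 27, 27, 20, 18, 7, 6
The 2 values of 27 occupy positions 2–3 → each gets rank 3.
Control values → pooled ranks: 7→6, 27→3, 27→3
Rank sum = 6 + 3 + 3 = 12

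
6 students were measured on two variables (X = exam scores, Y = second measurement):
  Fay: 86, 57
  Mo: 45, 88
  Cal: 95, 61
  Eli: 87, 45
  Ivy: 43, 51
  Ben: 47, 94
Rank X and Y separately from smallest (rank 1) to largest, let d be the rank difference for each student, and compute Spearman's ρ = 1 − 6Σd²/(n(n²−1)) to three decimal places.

Ranks of variable 1: 4, 2, 6, 5, 1, 3
Ranks of variable 2: 3, 5, 4, 1, 2, 6
d = r₁ − r₂: 1, -3, 2, 4, -1, -3
d²: 1, 9, 4, 16, 1, 9; Σd² = 40
ρ = 1 − 6·40/(6·35) = 1 − 240/210 = -0.143

-0.143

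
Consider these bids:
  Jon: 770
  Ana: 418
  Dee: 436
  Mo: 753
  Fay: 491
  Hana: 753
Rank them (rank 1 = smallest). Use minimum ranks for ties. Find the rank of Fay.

Sorted (ascending): 418, 436, 491, 753, 753, 770
The 2 values of 753 occupy positions 4–5 → each gets rank 4.
Fay has value 491 → rank 3.

3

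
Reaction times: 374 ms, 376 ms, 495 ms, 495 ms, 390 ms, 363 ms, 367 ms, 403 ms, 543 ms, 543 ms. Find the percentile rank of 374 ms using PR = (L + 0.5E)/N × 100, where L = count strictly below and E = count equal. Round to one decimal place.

N = 10.
Strictly below 374: 2. Equal to 374: 1.
PR = (2 + 0.5·1)/10 × 100 = 25.0

25.0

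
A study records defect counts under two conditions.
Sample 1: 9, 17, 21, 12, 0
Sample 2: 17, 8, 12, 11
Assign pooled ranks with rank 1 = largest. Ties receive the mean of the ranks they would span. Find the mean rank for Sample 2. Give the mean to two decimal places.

5.25

Sorted (descending): 21, 17, 17, 12, 12, 11, 9, 8, 0
The 2 values of 17 occupy positions 2–3 → average rank (2+3)/2 = 2.5.
The 2 values of 12 occupy positions 4–5 → average rank (4+5)/2 = 4.5.
Sample 2 values → pooled ranks: 17→2.5, 8→8, 12→4.5, 11→6
Mean rank = (2.5 + 8 + 4.5 + 6) / 4 = 5.25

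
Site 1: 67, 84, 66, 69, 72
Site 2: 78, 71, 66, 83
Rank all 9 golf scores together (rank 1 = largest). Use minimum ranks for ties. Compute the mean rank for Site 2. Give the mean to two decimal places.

4.50

Sorted (descending): 84, 83, 78, 72, 71, 69, 67, 66, 66
The 2 values of 66 occupy positions 8–9 → each gets rank 8.
Site 2 values → pooled ranks: 78→3, 71→5, 66→8, 83→2
Mean rank = (3 + 5 + 8 + 2) / 4 = 4.50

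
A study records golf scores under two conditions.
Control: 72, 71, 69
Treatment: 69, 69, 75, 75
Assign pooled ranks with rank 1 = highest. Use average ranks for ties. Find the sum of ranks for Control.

Sorted (descending): 75, 75, 72, 71, 69, 69, 69
The 2 values of 75 occupy positions 1–2 → average rank (1+2)/2 = 1.5.
The 3 values of 69 occupy positions 5–7 → average rank 6.
Control values → pooled ranks: 72→3, 71→4, 69→6
Rank sum = 3 + 4 + 6 = 13

13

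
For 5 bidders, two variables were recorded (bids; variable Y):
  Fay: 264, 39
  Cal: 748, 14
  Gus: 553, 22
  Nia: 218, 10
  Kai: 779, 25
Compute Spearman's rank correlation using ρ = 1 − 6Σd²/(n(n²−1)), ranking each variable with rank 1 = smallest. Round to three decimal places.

Ranks of variable 1: 2, 4, 3, 1, 5
Ranks of variable 2: 5, 2, 3, 1, 4
d = r₁ − r₂: -3, 2, 0, 0, 1
d²: 9, 4, 0, 0, 1; Σd² = 14
ρ = 1 − 6·14/(5·24) = 1 − 84/120 = 0.300

0.300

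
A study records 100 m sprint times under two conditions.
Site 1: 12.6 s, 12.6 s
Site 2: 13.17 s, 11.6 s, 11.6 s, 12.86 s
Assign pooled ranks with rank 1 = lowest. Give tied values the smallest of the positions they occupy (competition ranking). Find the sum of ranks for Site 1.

6

Sorted (ascending): 11.6, 11.6, 12.6, 12.6, 12.86, 13.17
The 2 values of 11.6 occupy positions 1–2 → each gets rank 1.
The 2 values of 12.6 occupy positions 3–4 → each gets rank 3.
Site 1 values → pooled ranks: 12.6→3, 12.6→3
Rank sum = 3 + 3 = 6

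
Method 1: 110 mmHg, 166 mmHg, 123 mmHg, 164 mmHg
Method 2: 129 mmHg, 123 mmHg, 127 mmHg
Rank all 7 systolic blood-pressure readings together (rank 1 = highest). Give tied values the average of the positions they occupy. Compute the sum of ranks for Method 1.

Sorted (descending): 166, 164, 129, 127, 123, 123, 110
The 2 values of 123 occupy positions 5–6 → average rank (5+6)/2 = 5.5.
Method 1 values → pooled ranks: 110→7, 166→1, 123→5.5, 164→2
Rank sum = 7 + 1 + 5.5 + 2 = 15.5

15.5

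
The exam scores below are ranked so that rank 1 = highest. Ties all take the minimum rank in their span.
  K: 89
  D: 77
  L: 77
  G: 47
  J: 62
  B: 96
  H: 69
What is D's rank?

3

Sorted (descending): 96, 89, 77, 77, 69, 62, 47
The 2 values of 77 occupy positions 3–4 → each gets rank 3.
D has value 77 → rank 3.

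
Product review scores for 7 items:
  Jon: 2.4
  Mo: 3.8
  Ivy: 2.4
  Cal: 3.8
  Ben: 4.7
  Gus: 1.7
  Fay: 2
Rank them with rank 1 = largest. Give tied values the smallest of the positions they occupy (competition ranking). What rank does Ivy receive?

4

Sorted (descending): 4.7, 3.8, 3.8, 2.4, 2.4, 2, 1.7
The 2 values of 3.8 occupy positions 2–3 → each gets rank 2.
The 2 values of 2.4 occupy positions 4–5 → each gets rank 4.
Ivy has value 2.4 → rank 4.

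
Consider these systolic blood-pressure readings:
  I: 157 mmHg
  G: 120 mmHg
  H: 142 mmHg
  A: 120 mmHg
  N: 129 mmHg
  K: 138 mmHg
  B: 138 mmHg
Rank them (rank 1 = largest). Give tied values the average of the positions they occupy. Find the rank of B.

3.5

Sorted (descending): 157, 142, 138, 138, 129, 120, 120
The 2 values of 138 occupy positions 3–4 → average rank (3+4)/2 = 3.5.
The 2 values of 120 occupy positions 6–7 → average rank (6+7)/2 = 6.5.
B has value 138 mmHg → rank 3.5.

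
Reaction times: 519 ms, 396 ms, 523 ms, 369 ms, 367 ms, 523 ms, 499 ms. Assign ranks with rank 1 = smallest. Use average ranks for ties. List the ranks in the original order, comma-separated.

Sorted (ascending): 367, 369, 396, 499, 519, 523, 523
The 2 values of 523 occupy positions 6–7 → average rank (6+7)/2 = 6.5.

5, 3, 6.5, 2, 1, 6.5, 4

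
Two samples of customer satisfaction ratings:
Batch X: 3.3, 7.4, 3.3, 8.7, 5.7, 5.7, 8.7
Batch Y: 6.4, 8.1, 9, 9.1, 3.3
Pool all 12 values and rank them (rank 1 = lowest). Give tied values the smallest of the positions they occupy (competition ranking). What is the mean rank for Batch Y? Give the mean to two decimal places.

Sorted (ascending): 3.3, 3.3, 3.3, 5.7, 5.7, 6.4, 7.4, 8.1, 8.7, 8.7, 9, 9.1
The 3 values of 3.3 occupy positions 1–3 → each gets rank 1.
The 2 values of 5.7 occupy positions 4–5 → each gets rank 4.
The 2 values of 8.7 occupy positions 9–10 → each gets rank 9.
Batch Y values → pooled ranks: 6.4→6, 8.1→8, 9→11, 9.1→12, 3.3→1
Mean rank = (6 + 8 + 11 + 12 + 1) / 5 = 7.60

7.60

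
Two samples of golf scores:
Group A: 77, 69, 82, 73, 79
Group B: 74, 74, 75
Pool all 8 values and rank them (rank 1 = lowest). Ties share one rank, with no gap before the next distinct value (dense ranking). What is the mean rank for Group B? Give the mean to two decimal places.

3.33

Sorted (ascending): 69, 73, 74, 74, 75, 77, 79, 82
The 2 values of 74 share dense rank 3.
Remaining distinct values take the next consecutive integers.
Group B values → pooled ranks: 74→3, 74→3, 75→4
Mean rank = (3 + 3 + 4) / 3 = 3.33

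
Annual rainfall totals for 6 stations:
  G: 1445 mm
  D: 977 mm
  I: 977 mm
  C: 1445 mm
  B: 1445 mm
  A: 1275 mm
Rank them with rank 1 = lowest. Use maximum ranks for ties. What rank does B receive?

Sorted (ascending): 977, 977, 1275, 1445, 1445, 1445
The 2 values of 977 occupy positions 1–2 → each gets rank 2.
The 3 values of 1445 occupy positions 4–6 → each gets rank 6.
B has value 1445 mm → rank 6.

6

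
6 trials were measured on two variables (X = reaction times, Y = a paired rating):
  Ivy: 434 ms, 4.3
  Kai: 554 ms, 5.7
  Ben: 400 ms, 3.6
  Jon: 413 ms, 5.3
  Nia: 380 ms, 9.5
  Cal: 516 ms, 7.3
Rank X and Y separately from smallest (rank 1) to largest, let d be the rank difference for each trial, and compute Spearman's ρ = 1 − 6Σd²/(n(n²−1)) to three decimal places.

Ranks of variable 1: 4, 6, 2, 3, 1, 5
Ranks of variable 2: 2, 4, 1, 3, 6, 5
d = r₁ − r₂: 2, 2, 1, 0, -5, 0
d²: 4, 4, 1, 0, 25, 0; Σd² = 34
ρ = 1 − 6·34/(6·35) = 1 − 204/210 = 0.029

0.029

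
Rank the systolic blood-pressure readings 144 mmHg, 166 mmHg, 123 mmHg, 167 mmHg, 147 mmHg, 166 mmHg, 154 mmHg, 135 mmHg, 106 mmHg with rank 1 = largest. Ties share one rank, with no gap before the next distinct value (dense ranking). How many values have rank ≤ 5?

6

Sorted (descending): 167, 166, 166, 154, 147, 144, 135, 123, 106
The 2 values of 166 share dense rank 2.
Remaining distinct values take the next consecutive integers.
Ranks ≤ 5: {1, 2, 2, 3, 4, 5} → 6 values.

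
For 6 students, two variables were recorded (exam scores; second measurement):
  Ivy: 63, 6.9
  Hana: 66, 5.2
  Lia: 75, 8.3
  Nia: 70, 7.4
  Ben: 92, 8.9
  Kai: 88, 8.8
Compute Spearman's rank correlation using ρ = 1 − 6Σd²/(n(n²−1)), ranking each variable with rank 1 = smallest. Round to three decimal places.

0.943

Ranks of variable 1: 1, 2, 4, 3, 6, 5
Ranks of variable 2: 2, 1, 4, 3, 6, 5
d = r₁ − r₂: -1, 1, 0, 0, 0, 0
d²: 1, 1, 0, 0, 0, 0; Σd² = 2
ρ = 1 − 6·2/(6·35) = 1 − 12/210 = 0.943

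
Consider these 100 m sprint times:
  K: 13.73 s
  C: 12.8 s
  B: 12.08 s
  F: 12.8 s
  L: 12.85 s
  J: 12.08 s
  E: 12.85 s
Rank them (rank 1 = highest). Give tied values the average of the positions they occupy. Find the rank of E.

2.5

Sorted (descending): 13.73, 12.85, 12.85, 12.8, 12.8, 12.08, 12.08
The 2 values of 12.85 occupy positions 2–3 → average rank (2+3)/2 = 2.5.
The 2 values of 12.8 occupy positions 4–5 → average rank (4+5)/2 = 4.5.
The 2 values of 12.08 occupy positions 6–7 → average rank (6+7)/2 = 6.5.
E has value 12.85 s → rank 2.5.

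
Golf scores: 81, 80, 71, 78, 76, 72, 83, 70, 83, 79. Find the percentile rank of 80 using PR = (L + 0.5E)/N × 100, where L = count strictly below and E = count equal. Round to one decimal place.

65.0

N = 10.
Strictly below 80: 6. Equal to 80: 1.
PR = (6 + 0.5·1)/10 × 100 = 65.0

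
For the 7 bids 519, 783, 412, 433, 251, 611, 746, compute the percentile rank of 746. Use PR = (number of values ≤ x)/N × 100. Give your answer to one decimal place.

85.7

N = 7.
Strictly below 746: 5. Equal to 746: 1.
PR = 6/7 × 100 = 85.7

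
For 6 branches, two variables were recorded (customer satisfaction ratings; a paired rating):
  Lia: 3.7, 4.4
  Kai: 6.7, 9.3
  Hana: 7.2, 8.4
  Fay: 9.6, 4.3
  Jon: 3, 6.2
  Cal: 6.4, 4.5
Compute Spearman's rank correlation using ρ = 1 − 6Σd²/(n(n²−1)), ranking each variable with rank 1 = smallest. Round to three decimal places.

-0.086

Ranks of variable 1: 2, 4, 5, 6, 1, 3
Ranks of variable 2: 2, 6, 5, 1, 4, 3
d = r₁ − r₂: 0, -2, 0, 5, -3, 0
d²: 0, 4, 0, 25, 9, 0; Σd² = 38
ρ = 1 − 6·38/(6·35) = 1 − 228/210 = -0.086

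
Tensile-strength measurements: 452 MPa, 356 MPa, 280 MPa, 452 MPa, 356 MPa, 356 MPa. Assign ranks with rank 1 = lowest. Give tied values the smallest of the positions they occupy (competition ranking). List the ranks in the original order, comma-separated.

5, 2, 1, 5, 2, 2

Sorted (ascending): 280, 356, 356, 356, 452, 452
The 3 values of 356 occupy positions 2–4 → each gets rank 2.
The 2 values of 452 occupy positions 5–6 → each gets rank 5.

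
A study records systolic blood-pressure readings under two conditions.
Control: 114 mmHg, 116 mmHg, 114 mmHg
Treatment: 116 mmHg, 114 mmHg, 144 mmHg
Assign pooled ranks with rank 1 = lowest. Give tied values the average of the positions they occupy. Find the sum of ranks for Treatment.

Sorted (ascending): 114, 114, 114, 116, 116, 144
The 3 values of 114 occupy positions 1–3 → average rank 2.
The 2 values of 116 occupy positions 4–5 → average rank (4+5)/2 = 4.5.
Treatment values → pooled ranks: 116→4.5, 114→2, 144→6
Rank sum = 4.5 + 2 + 6 = 12.5

12.5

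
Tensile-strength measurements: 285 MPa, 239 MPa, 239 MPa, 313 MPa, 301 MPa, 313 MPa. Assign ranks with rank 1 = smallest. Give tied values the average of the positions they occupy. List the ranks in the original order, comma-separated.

3, 1.5, 1.5, 5.5, 4, 5.5

Sorted (ascending): 239, 239, 285, 301, 313, 313
The 2 values of 239 occupy positions 1–2 → average rank (1+2)/2 = 1.5.
The 2 values of 313 occupy positions 5–6 → average rank (5+6)/2 = 5.5.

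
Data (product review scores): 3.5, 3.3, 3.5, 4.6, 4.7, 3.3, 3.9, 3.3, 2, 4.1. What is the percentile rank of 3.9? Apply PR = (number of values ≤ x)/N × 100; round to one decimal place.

N = 10.
Strictly below 3.9: 6. Equal to 3.9: 1.
PR = 7/10 × 100 = 70.0

70.0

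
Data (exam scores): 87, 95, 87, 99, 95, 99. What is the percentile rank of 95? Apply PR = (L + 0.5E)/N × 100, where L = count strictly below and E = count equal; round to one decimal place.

N = 6.
Strictly below 95: 2. Equal to 95: 2.
PR = (2 + 0.5·2)/6 × 100 = 50.0

50.0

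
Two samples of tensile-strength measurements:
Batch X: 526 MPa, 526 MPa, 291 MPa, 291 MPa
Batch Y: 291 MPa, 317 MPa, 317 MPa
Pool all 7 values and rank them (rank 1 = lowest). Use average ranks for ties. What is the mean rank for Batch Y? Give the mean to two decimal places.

Sorted (ascending): 291, 291, 291, 317, 317, 526, 526
The 3 values of 291 occupy positions 1–3 → average rank 2.
The 2 values of 317 occupy positions 4–5 → average rank (4+5)/2 = 4.5.
The 2 values of 526 occupy positions 6–7 → average rank (6+7)/2 = 6.5.
Batch Y values → pooled ranks: 291→2, 317→4.5, 317→4.5
Mean rank = (2 + 4.5 + 4.5) / 3 = 3.67

3.67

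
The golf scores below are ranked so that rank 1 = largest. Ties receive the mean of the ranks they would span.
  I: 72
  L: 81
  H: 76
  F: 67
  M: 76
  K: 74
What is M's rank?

Sorted (descending): 81, 76, 76, 74, 72, 67
The 2 values of 76 occupy positions 2–3 → average rank (2+3)/2 = 2.5.
M has value 76 → rank 2.5.

2.5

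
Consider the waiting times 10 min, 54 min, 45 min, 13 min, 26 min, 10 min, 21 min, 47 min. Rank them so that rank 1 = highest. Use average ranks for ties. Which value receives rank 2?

Sorted (descending): 54, 47, 45, 26, 21, 13, 10, 10
The 2 values of 10 occupy positions 7–8 → average rank (7+8)/2 = 7.5.
Rank 2 → value 47.

47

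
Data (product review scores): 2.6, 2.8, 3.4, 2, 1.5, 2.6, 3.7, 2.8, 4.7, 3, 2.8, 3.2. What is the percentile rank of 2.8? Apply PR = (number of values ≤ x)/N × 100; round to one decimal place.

N = 12.
Strictly below 2.8: 4. Equal to 2.8: 3.
PR = 7/12 × 100 = 58.3

58.3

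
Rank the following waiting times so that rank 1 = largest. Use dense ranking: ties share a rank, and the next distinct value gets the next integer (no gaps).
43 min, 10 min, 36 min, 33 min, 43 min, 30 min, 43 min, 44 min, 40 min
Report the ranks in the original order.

2, 7, 4, 5, 2, 6, 2, 1, 3

Sorted (descending): 44, 43, 43, 43, 40, 36, 33, 30, 10
The 3 values of 43 share dense rank 2.
Remaining distinct values take the next consecutive integers.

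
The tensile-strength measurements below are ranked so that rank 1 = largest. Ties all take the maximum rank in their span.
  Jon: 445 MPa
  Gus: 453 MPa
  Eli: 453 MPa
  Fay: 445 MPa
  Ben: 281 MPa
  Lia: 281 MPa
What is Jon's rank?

4

Sorted (descending): 453, 453, 445, 445, 281, 281
The 2 values of 453 occupy positions 1–2 → each gets rank 2.
The 2 values of 445 occupy positions 3–4 → each gets rank 4.
The 2 values of 281 occupy positions 5–6 → each gets rank 6.
Jon has value 445 MPa → rank 4.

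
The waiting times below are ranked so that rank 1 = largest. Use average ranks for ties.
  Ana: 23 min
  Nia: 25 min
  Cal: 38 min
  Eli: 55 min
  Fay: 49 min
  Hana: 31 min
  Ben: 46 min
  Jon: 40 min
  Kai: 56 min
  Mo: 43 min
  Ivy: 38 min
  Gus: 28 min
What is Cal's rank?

Sorted (descending): 56, 55, 49, 46, 43, 40, 38, 38, 31, 28, 25, 23
The 2 values of 38 occupy positions 7–8 → average rank (7+8)/2 = 7.5.
Cal has value 38 min → rank 7.5.

7.5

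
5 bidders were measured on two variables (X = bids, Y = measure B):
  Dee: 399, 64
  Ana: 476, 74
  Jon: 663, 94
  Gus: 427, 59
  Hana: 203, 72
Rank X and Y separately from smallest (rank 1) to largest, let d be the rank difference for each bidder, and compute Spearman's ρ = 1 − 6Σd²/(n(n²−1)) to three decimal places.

Ranks of variable 1: 2, 4, 5, 3, 1
Ranks of variable 2: 2, 4, 5, 1, 3
d = r₁ − r₂: 0, 0, 0, 2, -2
d²: 0, 0, 0, 4, 4; Σd² = 8
ρ = 1 − 6·8/(5·24) = 1 − 48/120 = 0.600

0.600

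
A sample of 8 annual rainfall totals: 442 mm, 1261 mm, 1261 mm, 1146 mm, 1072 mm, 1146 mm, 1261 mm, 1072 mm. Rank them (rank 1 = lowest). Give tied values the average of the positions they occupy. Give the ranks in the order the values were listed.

1, 7, 7, 4.5, 2.5, 4.5, 7, 2.5

Sorted (ascending): 442, 1072, 1072, 1146, 1146, 1261, 1261, 1261
The 2 values of 1072 occupy positions 2–3 → average rank (2+3)/2 = 2.5.
The 2 values of 1146 occupy positions 4–5 → average rank (4+5)/2 = 4.5.
The 3 values of 1261 occupy positions 6–8 → average rank 7.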